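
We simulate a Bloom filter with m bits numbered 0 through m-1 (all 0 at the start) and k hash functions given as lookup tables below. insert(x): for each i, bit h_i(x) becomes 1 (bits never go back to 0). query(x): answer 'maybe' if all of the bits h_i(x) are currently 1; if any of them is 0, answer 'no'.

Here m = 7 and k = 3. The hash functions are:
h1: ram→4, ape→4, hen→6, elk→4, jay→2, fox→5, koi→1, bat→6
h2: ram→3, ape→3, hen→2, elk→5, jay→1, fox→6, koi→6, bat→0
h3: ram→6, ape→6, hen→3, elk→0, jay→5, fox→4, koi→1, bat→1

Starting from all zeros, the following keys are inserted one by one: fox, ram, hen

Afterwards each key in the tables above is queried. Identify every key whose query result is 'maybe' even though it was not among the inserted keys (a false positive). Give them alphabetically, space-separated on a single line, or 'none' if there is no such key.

Start: bits=0000000
After insert 'fox': sets bits 4 5 6 -> bits=0000111
After insert 'ram': sets bits 3 4 6 -> bits=0001111
After insert 'hen': sets bits 2 3 6 -> bits=0011111
Not inserted: ape bat elk jay koi — query each against bits=0011111:
query ape: checks bit3=1, bit4=1, bit6=1 (all 1) -> maybe => FALSE POSITIVE
query bat: checks bit0=0, bit1=0, bit6=1 (has a 0) -> no => not a false positive
query elk: checks bit0=0, bit4=1, bit5=1 (has a 0) -> no => not a false positive
query jay: checks bit1=0, bit2=1, bit5=1 (has a 0) -> no => not a false positive
query koi: checks bit1=0, bit6=1 (has a 0) -> no => not a false positive
False positives (alphabetical): ape

Answer: ape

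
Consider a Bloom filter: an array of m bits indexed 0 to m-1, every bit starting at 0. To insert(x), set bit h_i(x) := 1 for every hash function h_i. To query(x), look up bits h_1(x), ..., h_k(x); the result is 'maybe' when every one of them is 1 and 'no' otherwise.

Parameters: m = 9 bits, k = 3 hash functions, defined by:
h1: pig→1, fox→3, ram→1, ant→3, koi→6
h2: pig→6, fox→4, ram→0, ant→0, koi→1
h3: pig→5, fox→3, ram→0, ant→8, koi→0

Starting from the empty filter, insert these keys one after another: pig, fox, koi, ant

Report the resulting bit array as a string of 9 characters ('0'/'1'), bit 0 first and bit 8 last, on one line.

Start: bits=000000000
After insert 'pig': sets bits 1 5 6 -> bits=010001100
After insert 'fox': sets bits 3 4 -> bits=010111100
After insert 'koi': sets bits 0 1 6 -> bits=110111100
After insert 'ant': sets bits 0 3 8 -> bits=110111101

Answer: 110111101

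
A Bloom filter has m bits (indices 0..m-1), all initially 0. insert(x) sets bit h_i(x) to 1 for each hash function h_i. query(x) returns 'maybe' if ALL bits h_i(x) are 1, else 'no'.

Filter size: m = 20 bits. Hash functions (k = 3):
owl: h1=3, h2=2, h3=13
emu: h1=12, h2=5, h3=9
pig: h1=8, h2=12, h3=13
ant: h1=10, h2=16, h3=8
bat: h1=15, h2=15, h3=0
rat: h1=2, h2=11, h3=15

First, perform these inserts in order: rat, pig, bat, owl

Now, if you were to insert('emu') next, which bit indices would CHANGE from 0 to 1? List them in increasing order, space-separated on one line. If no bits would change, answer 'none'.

Start: bits=00000000000000000000
After insert 'rat': sets bits 2 11 15 -> bits=00100000000100010000
After insert 'pig': sets bits 8 12 13 -> bits=00100000100111010000
After insert 'bat': sets bits 0 15 -> bits=10100000100111010000
After insert 'owl': sets bits 2 3 13 -> bits=10110000100111010000
insert 'emu' would touch bits 5 9 12; currently bit5=0, bit9=0, bit12=1
Bits that are 0 among those (would change 0->1): 5 9

Answer: 5 9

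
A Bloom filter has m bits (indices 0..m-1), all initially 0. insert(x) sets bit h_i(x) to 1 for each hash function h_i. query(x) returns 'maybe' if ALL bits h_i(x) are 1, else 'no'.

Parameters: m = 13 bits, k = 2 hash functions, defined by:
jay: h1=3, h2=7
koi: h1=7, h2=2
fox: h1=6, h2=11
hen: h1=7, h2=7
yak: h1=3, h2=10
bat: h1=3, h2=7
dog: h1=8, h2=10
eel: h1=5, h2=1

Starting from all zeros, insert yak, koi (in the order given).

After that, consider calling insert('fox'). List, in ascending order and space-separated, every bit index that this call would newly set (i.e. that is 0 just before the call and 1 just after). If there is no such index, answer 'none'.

Start: bits=0000000000000
After insert 'yak': sets bits 3 10 -> bits=0001000000100
After insert 'koi': sets bits 2 7 -> bits=0011000100100
insert 'fox' would touch bits 6 11; currently bit6=0, bit11=0
Bits that are 0 among those (would change 0->1): 6 11

Answer: 6 11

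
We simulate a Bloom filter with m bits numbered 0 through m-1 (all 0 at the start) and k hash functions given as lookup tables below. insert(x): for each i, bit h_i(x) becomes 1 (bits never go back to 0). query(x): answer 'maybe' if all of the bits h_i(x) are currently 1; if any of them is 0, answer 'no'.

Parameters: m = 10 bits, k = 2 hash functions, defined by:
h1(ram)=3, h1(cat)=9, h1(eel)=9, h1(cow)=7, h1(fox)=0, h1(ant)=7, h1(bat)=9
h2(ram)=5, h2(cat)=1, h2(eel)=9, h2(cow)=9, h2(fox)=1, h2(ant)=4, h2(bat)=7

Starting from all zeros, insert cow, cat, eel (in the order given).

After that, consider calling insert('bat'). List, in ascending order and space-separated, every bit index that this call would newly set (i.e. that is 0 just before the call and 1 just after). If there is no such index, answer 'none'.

Start: bits=0000000000
After insert 'cow': sets bits 7 9 -> bits=0000000101
After insert 'cat': sets bits 1 9 -> bits=0100000101
After insert 'eel': sets bits 9 -> bits=0100000101
insert 'bat' would touch bits 7 9; currently bit7=1, bit9=1
Bits that are 0 among those (would change 0->1): none

Answer: none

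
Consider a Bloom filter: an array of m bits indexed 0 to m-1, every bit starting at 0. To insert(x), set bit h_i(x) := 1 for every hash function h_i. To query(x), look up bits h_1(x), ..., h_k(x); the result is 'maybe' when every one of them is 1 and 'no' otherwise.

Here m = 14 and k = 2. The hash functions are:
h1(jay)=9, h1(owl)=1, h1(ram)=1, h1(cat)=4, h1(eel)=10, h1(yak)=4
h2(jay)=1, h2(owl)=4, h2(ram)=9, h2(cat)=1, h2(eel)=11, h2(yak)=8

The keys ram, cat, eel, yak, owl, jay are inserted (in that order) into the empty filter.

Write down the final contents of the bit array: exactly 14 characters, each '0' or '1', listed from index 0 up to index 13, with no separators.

Start: bits=00000000000000
After insert 'ram': sets bits 1 9 -> bits=01000000010000
After insert 'cat': sets bits 1 4 -> bits=01001000010000
After insert 'eel': sets bits 10 11 -> bits=01001000011100
After insert 'yak': sets bits 4 8 -> bits=01001000111100
After insert 'owl': sets bits 1 4 -> bits=01001000111100
After insert 'jay': sets bits 1 9 -> bits=01001000111100

Answer: 01001000111100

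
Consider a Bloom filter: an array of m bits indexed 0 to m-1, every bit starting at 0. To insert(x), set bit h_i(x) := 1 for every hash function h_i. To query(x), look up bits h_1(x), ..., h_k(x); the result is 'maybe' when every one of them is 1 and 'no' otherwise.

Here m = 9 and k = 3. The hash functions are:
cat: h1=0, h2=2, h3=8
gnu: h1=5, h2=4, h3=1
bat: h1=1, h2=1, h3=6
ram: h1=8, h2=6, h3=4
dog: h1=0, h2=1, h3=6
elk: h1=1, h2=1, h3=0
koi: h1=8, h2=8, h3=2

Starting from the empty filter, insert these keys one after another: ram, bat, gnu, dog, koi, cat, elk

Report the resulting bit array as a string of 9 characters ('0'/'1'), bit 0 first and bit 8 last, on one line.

Start: bits=000000000
After insert 'ram': sets bits 4 6 8 -> bits=000010101
After insert 'bat': sets bits 1 6 -> bits=010010101
After insert 'gnu': sets bits 1 4 5 -> bits=010011101
After insert 'dog': sets bits 0 1 6 -> bits=110011101
After insert 'koi': sets bits 2 8 -> bits=111011101
After insert 'cat': sets bits 0 2 8 -> bits=111011101
After insert 'elk': sets bits 0 1 -> bits=111011101

Answer: 111011101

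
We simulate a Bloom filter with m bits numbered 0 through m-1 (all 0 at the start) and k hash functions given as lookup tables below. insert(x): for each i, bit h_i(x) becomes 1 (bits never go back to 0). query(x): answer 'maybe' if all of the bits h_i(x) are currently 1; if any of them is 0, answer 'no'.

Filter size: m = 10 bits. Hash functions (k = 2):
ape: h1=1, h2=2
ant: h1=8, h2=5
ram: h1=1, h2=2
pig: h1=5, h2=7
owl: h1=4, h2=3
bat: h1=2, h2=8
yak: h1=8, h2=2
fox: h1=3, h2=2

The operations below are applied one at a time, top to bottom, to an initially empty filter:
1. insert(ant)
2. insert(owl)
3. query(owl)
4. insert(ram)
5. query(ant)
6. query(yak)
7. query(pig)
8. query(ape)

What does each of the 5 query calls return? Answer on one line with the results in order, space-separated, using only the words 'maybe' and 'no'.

Start: bits=0000000000
Op 1: insert ant -> sets bits 5 8 -> bits=0000010010
Op 2: insert owl -> sets bits 3 4 -> bits=0001110010
Op 3: query owl -> checks bit3=1, bit4=1 (all 1) -> maybe
Op 4: insert ram -> sets bits 1 2 -> bits=0111110010
Op 5: query ant -> checks bit5=1, bit8=1 (all 1) -> maybe
Op 6: query yak -> checks bit2=1, bit8=1 (all 1) -> maybe
Op 7: query pig -> checks bit5=1, bit7=0 (has a 0) -> no
Op 8: query ape -> checks bit1=1, bit2=1 (all 1) -> maybe
Query results in order: maybe maybe maybe no maybe

Answer: maybe maybe maybe no maybe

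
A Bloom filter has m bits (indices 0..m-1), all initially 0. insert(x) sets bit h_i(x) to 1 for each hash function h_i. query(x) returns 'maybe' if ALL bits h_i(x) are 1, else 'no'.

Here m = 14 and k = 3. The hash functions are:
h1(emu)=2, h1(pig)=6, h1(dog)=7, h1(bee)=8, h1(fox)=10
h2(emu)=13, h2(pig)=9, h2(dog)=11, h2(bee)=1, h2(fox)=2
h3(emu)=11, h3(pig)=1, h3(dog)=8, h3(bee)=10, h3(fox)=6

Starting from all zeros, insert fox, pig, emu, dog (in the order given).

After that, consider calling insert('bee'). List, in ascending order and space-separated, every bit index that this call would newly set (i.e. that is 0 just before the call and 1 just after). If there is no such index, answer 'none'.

Answer: none

Derivation:
Start: bits=00000000000000
After insert 'fox': sets bits 2 6 10 -> bits=00100010001000
After insert 'pig': sets bits 1 6 9 -> bits=01100010011000
After insert 'emu': sets bits 2 11 13 -> bits=01100010011101
After insert 'dog': sets bits 7 8 11 -> bits=01100011111101
insert 'bee' would touch bits 1 8 10; currently bit1=1, bit8=1, bit10=1
Bits that are 0 among those (would change 0->1): none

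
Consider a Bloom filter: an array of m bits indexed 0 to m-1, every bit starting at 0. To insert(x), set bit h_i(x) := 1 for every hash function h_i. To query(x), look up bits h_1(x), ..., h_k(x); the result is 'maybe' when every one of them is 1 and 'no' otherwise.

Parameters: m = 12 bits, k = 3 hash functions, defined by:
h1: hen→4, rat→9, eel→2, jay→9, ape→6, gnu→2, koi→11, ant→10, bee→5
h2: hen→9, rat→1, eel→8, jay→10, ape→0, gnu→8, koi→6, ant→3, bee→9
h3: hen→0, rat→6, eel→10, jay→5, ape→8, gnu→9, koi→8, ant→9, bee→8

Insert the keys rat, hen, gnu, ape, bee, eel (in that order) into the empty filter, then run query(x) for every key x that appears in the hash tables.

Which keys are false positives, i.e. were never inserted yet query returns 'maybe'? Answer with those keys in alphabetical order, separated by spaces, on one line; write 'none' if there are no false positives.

Start: bits=000000000000
After insert 'rat': sets bits 1 6 9 -> bits=010000100100
After insert 'hen': sets bits 0 4 9 -> bits=110010100100
After insert 'gnu': sets bits 2 8 9 -> bits=111010101100
After insert 'ape': sets bits 0 6 8 -> bits=111010101100
After insert 'bee': sets bits 5 8 9 -> bits=111011101100
After insert 'eel': sets bits 2 8 10 -> bits=111011101110
Not inserted: ant jay koi — query each against bits=111011101110:
query ant: checks bit3=0, bit9=1, bit10=1 (has a 0) -> no => not a false positive
query jay: checks bit5=1, bit9=1, bit10=1 (all 1) -> maybe => FALSE POSITIVE
query koi: checks bit6=1, bit8=1, bit11=0 (has a 0) -> no => not a false positive
False positives (alphabetical): jay

Answer: jay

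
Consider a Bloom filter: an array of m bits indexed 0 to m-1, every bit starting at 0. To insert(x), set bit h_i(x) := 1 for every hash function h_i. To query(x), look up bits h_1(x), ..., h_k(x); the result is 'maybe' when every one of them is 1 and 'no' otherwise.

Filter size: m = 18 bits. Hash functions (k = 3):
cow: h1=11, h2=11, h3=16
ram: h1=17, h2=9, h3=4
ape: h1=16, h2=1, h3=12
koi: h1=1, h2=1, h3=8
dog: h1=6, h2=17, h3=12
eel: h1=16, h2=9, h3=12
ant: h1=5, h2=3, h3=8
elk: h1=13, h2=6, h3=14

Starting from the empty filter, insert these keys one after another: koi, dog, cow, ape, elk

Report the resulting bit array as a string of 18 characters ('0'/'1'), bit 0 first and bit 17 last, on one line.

Start: bits=000000000000000000
After insert 'koi': sets bits 1 8 -> bits=010000001000000000
After insert 'dog': sets bits 6 12 17 -> bits=010000101000100001
After insert 'cow': sets bits 11 16 -> bits=010000101001100011
After insert 'ape': sets bits 1 12 16 -> bits=010000101001100011
After insert 'elk': sets bits 6 13 14 -> bits=010000101001111011

Answer: 010000101001111011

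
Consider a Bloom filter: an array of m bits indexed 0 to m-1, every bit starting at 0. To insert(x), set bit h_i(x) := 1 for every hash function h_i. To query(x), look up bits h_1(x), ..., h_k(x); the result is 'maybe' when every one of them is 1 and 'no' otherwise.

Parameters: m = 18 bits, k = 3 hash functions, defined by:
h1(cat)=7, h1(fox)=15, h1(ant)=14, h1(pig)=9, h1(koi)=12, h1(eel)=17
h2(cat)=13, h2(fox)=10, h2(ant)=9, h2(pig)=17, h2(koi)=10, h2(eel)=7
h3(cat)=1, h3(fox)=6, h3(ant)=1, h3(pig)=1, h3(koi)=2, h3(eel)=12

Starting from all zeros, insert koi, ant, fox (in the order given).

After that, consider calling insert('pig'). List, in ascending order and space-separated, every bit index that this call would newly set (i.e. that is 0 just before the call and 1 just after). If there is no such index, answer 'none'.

Answer: 17

Derivation:
Start: bits=000000000000000000
After insert 'koi': sets bits 2 10 12 -> bits=001000000010100000
After insert 'ant': sets bits 1 9 14 -> bits=011000000110101000
After insert 'fox': sets bits 6 10 15 -> bits=011000100110101100
insert 'pig' would touch bits 1 9 17; currently bit1=1, bit9=1, bit17=0
Bits that are 0 among those (would change 0->1): 17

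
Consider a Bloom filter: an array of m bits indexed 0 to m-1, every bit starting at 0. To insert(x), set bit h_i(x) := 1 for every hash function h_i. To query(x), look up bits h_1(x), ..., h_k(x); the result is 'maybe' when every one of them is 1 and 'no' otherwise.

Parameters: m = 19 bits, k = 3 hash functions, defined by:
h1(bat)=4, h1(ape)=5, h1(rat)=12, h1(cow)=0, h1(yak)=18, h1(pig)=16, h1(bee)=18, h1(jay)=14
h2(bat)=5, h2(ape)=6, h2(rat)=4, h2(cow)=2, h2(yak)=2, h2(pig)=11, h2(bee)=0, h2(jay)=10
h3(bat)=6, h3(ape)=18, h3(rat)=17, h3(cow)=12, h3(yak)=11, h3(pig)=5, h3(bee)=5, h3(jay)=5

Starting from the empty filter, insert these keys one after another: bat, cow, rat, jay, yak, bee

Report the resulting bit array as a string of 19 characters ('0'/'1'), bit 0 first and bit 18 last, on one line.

Answer: 1010111000111010011

Derivation:
Start: bits=0000000000000000000
After insert 'bat': sets bits 4 5 6 -> bits=0000111000000000000
After insert 'cow': sets bits 0 2 12 -> bits=1010111000001000000
After insert 'rat': sets bits 4 12 17 -> bits=1010111000001000010
After insert 'jay': sets bits 5 10 14 -> bits=1010111000101010010
After insert 'yak': sets bits 2 11 18 -> bits=1010111000111010011
After insert 'bee': sets bits 0 5 18 -> bits=1010111000111010011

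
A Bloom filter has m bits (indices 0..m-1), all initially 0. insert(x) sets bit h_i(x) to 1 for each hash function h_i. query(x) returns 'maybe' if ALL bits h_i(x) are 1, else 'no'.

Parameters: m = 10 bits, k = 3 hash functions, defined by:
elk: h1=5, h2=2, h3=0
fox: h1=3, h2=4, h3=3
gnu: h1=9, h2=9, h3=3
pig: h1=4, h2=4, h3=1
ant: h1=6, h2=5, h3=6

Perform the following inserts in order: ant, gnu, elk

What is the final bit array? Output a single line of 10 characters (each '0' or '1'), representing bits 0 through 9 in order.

Start: bits=0000000000
After insert 'ant': sets bits 5 6 -> bits=0000011000
After insert 'gnu': sets bits 3 9 -> bits=0001011001
After insert 'elk': sets bits 0 2 5 -> bits=1011011001

Answer: 1011011001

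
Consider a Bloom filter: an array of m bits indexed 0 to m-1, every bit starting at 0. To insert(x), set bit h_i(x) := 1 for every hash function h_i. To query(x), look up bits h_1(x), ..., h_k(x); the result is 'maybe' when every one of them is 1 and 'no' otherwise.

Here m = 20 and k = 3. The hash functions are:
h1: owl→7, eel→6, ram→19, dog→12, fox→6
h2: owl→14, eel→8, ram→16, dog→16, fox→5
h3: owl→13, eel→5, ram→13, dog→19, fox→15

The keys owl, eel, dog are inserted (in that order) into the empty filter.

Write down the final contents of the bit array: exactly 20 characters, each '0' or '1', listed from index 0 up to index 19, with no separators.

Answer: 00000111100011101001

Derivation:
Start: bits=00000000000000000000
After insert 'owl': sets bits 7 13 14 -> bits=00000001000001100000
After insert 'eel': sets bits 5 6 8 -> bits=00000111100001100000
After insert 'dog': sets bits 12 16 19 -> bits=00000111100011101001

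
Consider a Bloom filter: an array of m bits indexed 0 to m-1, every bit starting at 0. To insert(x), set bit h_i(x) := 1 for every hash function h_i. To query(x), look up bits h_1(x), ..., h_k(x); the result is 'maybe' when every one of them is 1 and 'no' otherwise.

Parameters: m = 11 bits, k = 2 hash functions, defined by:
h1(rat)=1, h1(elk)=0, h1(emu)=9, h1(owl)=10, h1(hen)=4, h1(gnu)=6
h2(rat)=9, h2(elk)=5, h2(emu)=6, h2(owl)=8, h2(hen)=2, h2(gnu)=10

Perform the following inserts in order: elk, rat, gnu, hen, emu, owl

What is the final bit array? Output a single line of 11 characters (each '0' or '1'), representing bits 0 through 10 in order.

Start: bits=00000000000
After insert 'elk': sets bits 0 5 -> bits=10000100000
After insert 'rat': sets bits 1 9 -> bits=11000100010
After insert 'gnu': sets bits 6 10 -> bits=11000110011
After insert 'hen': sets bits 2 4 -> bits=11101110011
After insert 'emu': sets bits 6 9 -> bits=11101110011
After insert 'owl': sets bits 8 10 -> bits=11101110111

Answer: 11101110111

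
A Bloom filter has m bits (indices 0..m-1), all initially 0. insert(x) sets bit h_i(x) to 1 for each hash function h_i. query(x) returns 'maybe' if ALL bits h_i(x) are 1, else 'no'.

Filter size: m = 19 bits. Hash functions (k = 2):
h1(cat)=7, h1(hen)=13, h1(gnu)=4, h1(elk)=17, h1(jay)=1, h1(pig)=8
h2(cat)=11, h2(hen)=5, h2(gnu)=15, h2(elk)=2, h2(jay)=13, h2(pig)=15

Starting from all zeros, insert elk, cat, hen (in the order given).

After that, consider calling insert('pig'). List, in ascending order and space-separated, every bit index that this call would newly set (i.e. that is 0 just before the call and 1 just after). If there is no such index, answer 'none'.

Answer: 8 15

Derivation:
Start: bits=0000000000000000000
After insert 'elk': sets bits 2 17 -> bits=0010000000000000010
After insert 'cat': sets bits 7 11 -> bits=0010000100010000010
After insert 'hen': sets bits 5 13 -> bits=0010010100010100010
insert 'pig' would touch bits 8 15; currently bit8=0, bit15=0
Bits that are 0 among those (would change 0->1): 8 15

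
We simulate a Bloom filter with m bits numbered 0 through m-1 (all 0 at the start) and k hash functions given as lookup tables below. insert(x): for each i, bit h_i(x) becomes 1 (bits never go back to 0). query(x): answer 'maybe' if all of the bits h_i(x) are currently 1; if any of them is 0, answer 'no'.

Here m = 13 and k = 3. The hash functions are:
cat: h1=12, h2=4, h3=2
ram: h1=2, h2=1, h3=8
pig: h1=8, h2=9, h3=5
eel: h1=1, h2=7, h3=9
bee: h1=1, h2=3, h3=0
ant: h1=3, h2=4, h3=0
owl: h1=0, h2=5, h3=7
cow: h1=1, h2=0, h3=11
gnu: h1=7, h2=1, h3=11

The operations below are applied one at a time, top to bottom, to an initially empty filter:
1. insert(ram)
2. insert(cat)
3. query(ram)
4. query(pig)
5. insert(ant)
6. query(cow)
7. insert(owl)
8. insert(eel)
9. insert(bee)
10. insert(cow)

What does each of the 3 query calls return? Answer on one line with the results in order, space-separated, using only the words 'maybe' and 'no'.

Answer: maybe no no

Derivation:
Start: bits=0000000000000
Op 1: insert ram -> sets bits 1 2 8 -> bits=0110000010000
Op 2: insert cat -> sets bits 2 4 12 -> bits=0110100010001
Op 3: query ram -> checks bit1=1, bit2=1, bit8=1 (all 1) -> maybe
Op 4: query pig -> checks bit5=0, bit8=1, bit9=0 (has a 0) -> no
Op 5: insert ant -> sets bits 0 3 4 -> bits=1111100010001
Op 6: query cow -> checks bit0=1, bit1=1, bit11=0 (has a 0) -> no
Op 7: insert owl -> sets bits 0 5 7 -> bits=1111110110001
Op 8: insert eel -> sets bits 1 7 9 -> bits=1111110111001
Op 9: insert bee -> sets bits 0 1 3 -> bits=1111110111001
Op 10: insert cow -> sets bits 0 1 11 -> bits=1111110111011
Query results in order: maybe no no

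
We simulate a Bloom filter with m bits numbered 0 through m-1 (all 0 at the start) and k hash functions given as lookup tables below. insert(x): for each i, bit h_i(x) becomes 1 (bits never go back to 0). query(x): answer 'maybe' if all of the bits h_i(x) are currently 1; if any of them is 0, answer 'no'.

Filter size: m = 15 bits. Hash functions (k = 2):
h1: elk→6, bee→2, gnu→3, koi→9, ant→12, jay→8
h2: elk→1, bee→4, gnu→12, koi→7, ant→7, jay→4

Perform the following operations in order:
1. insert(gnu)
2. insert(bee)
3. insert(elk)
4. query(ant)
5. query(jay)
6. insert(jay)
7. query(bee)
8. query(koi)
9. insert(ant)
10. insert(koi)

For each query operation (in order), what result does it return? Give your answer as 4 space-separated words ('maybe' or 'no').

Start: bits=000000000000000
Op 1: insert gnu -> sets bits 3 12 -> bits=000100000000100
Op 2: insert bee -> sets bits 2 4 -> bits=001110000000100
Op 3: insert elk -> sets bits 1 6 -> bits=011110100000100
Op 4: query ant -> checks bit7=0, bit12=1 (has a 0) -> no
Op 5: query jay -> checks bit4=1, bit8=0 (has a 0) -> no
Op 6: insert jay -> sets bits 4 8 -> bits=011110101000100
Op 7: query bee -> checks bit2=1, bit4=1 (all 1) -> maybe
Op 8: query koi -> checks bit7=0, bit9=0 (has a 0) -> no
Op 9: insert ant -> sets bits 7 12 -> bits=011110111000100
Op 10: insert koi -> sets bits 7 9 -> bits=011110111100100
Query results in order: no no maybe no

Answer: no no maybe no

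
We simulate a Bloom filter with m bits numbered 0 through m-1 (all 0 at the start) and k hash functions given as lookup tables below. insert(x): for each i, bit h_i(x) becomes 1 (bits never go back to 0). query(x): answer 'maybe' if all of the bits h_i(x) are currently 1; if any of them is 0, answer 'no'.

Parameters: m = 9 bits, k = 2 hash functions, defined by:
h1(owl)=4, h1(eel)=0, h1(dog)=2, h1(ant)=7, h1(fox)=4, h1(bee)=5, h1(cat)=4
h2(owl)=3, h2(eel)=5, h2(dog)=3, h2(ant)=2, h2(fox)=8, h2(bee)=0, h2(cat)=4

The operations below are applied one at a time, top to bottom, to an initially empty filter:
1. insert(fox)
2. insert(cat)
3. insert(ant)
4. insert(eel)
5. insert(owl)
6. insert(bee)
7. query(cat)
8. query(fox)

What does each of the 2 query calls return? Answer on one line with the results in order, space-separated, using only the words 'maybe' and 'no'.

Start: bits=000000000
Op 1: insert fox -> sets bits 4 8 -> bits=000010001
Op 2: insert cat -> sets bits 4 -> bits=000010001
Op 3: insert ant -> sets bits 2 7 -> bits=001010011
Op 4: insert eel -> sets bits 0 5 -> bits=101011011
Op 5: insert owl -> sets bits 3 4 -> bits=101111011
Op 6: insert bee -> sets bits 0 5 -> bits=101111011
Op 7: query cat -> checks bit4=1 (all 1) -> maybe
Op 8: query fox -> checks bit4=1, bit8=1 (all 1) -> maybe
Query results in order: maybe maybe

Answer: maybe maybe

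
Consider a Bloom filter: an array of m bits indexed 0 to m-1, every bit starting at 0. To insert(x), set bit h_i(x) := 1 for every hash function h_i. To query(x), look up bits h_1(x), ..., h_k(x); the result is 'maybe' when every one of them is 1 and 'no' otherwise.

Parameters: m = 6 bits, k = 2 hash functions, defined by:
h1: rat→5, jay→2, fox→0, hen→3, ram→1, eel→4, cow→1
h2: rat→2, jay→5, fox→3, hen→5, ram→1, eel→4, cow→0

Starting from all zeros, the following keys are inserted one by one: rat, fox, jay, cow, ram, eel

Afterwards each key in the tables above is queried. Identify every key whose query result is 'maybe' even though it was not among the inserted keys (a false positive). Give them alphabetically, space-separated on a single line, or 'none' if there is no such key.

Answer: hen

Derivation:
Start: bits=000000
After insert 'rat': sets bits 2 5 -> bits=001001
After insert 'fox': sets bits 0 3 -> bits=101101
After insert 'jay': sets bits 2 5 -> bits=101101
After insert 'cow': sets bits 0 1 -> bits=111101
After insert 'ram': sets bits 1 -> bits=111101
After insert 'eel': sets bits 4 -> bits=111111
Not inserted: hen — query each against bits=111111:
query hen: checks bit3=1, bit5=1 (all 1) -> maybe => FALSE POSITIVE
False positives (alphabetical): hen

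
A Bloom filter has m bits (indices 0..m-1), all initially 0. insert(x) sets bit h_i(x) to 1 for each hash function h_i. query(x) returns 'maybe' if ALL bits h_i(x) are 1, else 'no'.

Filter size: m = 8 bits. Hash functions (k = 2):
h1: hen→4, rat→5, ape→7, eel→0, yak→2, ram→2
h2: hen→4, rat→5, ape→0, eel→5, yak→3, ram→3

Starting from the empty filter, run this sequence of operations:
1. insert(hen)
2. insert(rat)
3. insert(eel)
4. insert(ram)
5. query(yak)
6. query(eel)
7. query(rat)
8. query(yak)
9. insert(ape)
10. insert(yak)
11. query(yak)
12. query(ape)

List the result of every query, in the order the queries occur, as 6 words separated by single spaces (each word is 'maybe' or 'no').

Start: bits=00000000
Op 1: insert hen -> sets bits 4 -> bits=00001000
Op 2: insert rat -> sets bits 5 -> bits=00001100
Op 3: insert eel -> sets bits 0 5 -> bits=10001100
Op 4: insert ram -> sets bits 2 3 -> bits=10111100
Op 5: query yak -> checks bit2=1, bit3=1 (all 1) -> maybe
Op 6: query eel -> checks bit0=1, bit5=1 (all 1) -> maybe
Op 7: query rat -> checks bit5=1 (all 1) -> maybe
Op 8: query yak -> checks bit2=1, bit3=1 (all 1) -> maybe
Op 9: insert ape -> sets bits 0 7 -> bits=10111101
Op 10: insert yak -> sets bits 2 3 -> bits=10111101
Op 11: query yak -> checks bit2=1, bit3=1 (all 1) -> maybe
Op 12: query ape -> checks bit0=1, bit7=1 (all 1) -> maybe
Query results in order: maybe maybe maybe maybe maybe maybe

Answer: maybe maybe maybe maybe maybe maybe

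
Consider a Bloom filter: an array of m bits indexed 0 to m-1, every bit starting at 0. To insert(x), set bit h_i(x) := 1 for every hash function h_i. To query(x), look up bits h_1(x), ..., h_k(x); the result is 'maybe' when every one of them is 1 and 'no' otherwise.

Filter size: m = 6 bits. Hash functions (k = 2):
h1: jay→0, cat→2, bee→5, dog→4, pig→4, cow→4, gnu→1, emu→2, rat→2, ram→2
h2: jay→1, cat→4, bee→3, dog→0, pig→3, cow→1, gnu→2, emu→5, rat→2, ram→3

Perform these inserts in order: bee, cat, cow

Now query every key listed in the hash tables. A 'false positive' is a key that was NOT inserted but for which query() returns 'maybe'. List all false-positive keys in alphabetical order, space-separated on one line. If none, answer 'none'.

Answer: emu gnu pig ram rat

Derivation:
Start: bits=000000
After insert 'bee': sets bits 3 5 -> bits=000101
After insert 'cat': sets bits 2 4 -> bits=001111
After insert 'cow': sets bits 1 4 -> bits=011111
Not inserted: dog emu gnu jay pig ram rat — query each against bits=011111:
query dog: checks bit0=0, bit4=1 (has a 0) -> no => not a false positive
query emu: checks bit2=1, bit5=1 (all 1) -> maybe => FALSE POSITIVE
query gnu: checks bit1=1, bit2=1 (all 1) -> maybe => FALSE POSITIVE
query jay: checks bit0=0, bit1=1 (has a 0) -> no => not a false positive
query pig: checks bit3=1, bit4=1 (all 1) -> maybe => FALSE POSITIVE
query ram: checks bit2=1, bit3=1 (all 1) -> maybe => FALSE POSITIVE
query rat: checks bit2=1 (all 1) -> maybe => FALSE POSITIVE
False positives (alphabetical): emu gnu pig ram rat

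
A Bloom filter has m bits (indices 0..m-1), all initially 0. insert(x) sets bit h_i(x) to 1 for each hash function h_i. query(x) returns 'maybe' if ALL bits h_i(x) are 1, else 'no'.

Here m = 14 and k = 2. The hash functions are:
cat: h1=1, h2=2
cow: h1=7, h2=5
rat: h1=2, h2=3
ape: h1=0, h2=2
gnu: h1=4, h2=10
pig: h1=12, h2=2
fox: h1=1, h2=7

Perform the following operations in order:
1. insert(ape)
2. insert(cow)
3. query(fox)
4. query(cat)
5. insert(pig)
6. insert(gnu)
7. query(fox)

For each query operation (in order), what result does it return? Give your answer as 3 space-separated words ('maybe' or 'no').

Answer: no no no

Derivation:
Start: bits=00000000000000
Op 1: insert ape -> sets bits 0 2 -> bits=10100000000000
Op 2: insert cow -> sets bits 5 7 -> bits=10100101000000
Op 3: query fox -> checks bit1=0, bit7=1 (has a 0) -> no
Op 4: query cat -> checks bit1=0, bit2=1 (has a 0) -> no
Op 5: insert pig -> sets bits 2 12 -> bits=10100101000010
Op 6: insert gnu -> sets bits 4 10 -> bits=10101101001010
Op 7: query fox -> checks bit1=0, bit7=1 (has a 0) -> no
Query results in order: no no no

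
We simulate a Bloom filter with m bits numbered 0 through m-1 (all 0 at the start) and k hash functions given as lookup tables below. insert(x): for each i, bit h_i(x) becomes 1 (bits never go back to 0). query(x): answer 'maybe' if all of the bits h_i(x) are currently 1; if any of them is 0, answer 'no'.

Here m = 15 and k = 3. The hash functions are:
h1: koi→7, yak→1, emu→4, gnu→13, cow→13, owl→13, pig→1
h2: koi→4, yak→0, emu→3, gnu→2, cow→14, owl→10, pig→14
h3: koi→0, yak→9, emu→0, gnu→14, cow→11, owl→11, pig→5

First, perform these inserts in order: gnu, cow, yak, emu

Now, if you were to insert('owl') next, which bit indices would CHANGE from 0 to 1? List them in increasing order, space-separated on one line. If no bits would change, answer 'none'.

Start: bits=000000000000000
After insert 'gnu': sets bits 2 13 14 -> bits=001000000000011
After insert 'cow': sets bits 11 13 14 -> bits=001000000001011
After insert 'yak': sets bits 0 1 9 -> bits=111000000101011
After insert 'emu': sets bits 0 3 4 -> bits=111110000101011
insert 'owl' would touch bits 10 11 13; currently bit10=0, bit11=1, bit13=1
Bits that are 0 among those (would change 0->1): 10

Answer: 10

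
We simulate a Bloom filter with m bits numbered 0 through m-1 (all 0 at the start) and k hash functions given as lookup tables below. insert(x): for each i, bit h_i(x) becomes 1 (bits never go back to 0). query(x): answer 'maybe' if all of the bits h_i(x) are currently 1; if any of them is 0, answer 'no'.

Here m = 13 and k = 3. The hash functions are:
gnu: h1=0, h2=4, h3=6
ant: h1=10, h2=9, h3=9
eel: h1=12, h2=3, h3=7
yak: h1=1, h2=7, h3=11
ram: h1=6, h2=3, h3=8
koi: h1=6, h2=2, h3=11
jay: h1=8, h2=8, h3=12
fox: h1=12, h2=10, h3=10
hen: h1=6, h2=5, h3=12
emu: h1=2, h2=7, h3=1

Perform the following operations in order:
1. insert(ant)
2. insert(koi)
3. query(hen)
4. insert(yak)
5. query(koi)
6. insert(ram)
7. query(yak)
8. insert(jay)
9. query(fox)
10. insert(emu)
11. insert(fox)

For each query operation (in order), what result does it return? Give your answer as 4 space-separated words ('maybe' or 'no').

Answer: no maybe maybe maybe

Derivation:
Start: bits=0000000000000
Op 1: insert ant -> sets bits 9 10 -> bits=0000000001100
Op 2: insert koi -> sets bits 2 6 11 -> bits=0010001001110
Op 3: query hen -> checks bit5=0, bit6=1, bit12=0 (has a 0) -> no
Op 4: insert yak -> sets bits 1 7 11 -> bits=0110001101110
Op 5: query koi -> checks bit2=1, bit6=1, bit11=1 (all 1) -> maybe
Op 6: insert ram -> sets bits 3 6 8 -> bits=0111001111110
Op 7: query yak -> checks bit1=1, bit7=1, bit11=1 (all 1) -> maybe
Op 8: insert jay -> sets bits 8 12 -> bits=0111001111111
Op 9: query fox -> checks bit10=1, bit12=1 (all 1) -> maybe
Op 10: insert emu -> sets bits 1 2 7 -> bits=0111001111111
Op 11: insert fox -> sets bits 10 12 -> bits=0111001111111
Query results in order: no maybe maybe maybe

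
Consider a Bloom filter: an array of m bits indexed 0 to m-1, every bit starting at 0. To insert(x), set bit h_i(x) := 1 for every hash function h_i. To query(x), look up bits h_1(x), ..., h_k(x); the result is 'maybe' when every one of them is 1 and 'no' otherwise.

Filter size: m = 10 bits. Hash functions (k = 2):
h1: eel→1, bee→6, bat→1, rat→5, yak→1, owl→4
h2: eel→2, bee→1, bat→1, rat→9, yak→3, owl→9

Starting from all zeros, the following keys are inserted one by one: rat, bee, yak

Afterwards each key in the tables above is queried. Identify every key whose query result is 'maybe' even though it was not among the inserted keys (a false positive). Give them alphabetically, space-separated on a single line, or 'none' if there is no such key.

Start: bits=0000000000
After insert 'rat': sets bits 5 9 -> bits=0000010001
After insert 'bee': sets bits 1 6 -> bits=0100011001
After insert 'yak': sets bits 1 3 -> bits=0101011001
Not inserted: bat eel owl — query each against bits=0101011001:
query bat: checks bit1=1 (all 1) -> maybe => FALSE POSITIVE
query eel: checks bit1=1, bit2=0 (has a 0) -> no => not a false positive
query owl: checks bit4=0, bit9=1 (has a 0) -> no => not a false positive
False positives (alphabetical): bat

Answer: bat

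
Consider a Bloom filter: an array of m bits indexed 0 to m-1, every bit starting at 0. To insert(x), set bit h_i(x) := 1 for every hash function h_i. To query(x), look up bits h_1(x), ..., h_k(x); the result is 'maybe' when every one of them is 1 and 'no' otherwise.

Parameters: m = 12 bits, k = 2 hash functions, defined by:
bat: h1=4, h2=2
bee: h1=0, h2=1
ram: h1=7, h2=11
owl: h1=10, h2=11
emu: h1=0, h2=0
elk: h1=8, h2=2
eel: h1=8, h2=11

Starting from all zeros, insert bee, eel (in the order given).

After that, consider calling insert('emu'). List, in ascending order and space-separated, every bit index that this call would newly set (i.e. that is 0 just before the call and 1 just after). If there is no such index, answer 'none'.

Start: bits=000000000000
After insert 'bee': sets bits 0 1 -> bits=110000000000
After insert 'eel': sets bits 8 11 -> bits=110000001001
insert 'emu' would touch bits 0; currently bit0=1
Bits that are 0 among those (would change 0->1): none

Answer: none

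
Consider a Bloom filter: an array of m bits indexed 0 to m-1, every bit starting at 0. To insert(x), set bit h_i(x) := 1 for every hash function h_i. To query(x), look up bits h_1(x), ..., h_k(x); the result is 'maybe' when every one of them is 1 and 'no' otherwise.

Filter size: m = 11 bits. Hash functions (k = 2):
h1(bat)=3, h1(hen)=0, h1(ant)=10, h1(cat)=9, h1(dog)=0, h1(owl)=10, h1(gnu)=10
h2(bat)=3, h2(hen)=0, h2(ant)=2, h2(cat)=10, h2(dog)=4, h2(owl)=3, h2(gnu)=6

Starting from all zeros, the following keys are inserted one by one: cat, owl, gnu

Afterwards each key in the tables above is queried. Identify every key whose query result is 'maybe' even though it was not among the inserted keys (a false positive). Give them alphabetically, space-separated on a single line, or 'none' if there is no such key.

Start: bits=00000000000
After insert 'cat': sets bits 9 10 -> bits=00000000011
After insert 'owl': sets bits 3 10 -> bits=00010000011
After insert 'gnu': sets bits 6 10 -> bits=00010010011
Not inserted: ant bat dog hen — query each against bits=00010010011:
query ant: checks bit2=0, bit10=1 (has a 0) -> no => not a false positive
query bat: checks bit3=1 (all 1) -> maybe => FALSE POSITIVE
query dog: checks bit0=0, bit4=0 (has a 0) -> no => not a false positive
query hen: checks bit0=0 (has a 0) -> no => not a false positive
False positives (alphabetical): bat

Answer: bat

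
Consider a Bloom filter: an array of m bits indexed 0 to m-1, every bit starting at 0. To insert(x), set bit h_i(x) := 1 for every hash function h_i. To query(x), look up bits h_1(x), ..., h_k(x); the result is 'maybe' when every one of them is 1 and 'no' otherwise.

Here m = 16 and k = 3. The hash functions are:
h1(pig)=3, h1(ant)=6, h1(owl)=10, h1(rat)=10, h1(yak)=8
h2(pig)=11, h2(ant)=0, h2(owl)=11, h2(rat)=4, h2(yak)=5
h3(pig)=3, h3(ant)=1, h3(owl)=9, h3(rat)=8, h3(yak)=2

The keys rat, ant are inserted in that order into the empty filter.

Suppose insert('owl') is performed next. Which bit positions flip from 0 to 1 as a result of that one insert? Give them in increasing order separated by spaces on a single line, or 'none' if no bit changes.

Answer: 9 11

Derivation:
Start: bits=0000000000000000
After insert 'rat': sets bits 4 8 10 -> bits=0000100010100000
After insert 'ant': sets bits 0 1 6 -> bits=1100101010100000
insert 'owl' would touch bits 9 10 11; currently bit9=0, bit10=1, bit11=0
Bits that are 0 among those (would change 0->1): 9 11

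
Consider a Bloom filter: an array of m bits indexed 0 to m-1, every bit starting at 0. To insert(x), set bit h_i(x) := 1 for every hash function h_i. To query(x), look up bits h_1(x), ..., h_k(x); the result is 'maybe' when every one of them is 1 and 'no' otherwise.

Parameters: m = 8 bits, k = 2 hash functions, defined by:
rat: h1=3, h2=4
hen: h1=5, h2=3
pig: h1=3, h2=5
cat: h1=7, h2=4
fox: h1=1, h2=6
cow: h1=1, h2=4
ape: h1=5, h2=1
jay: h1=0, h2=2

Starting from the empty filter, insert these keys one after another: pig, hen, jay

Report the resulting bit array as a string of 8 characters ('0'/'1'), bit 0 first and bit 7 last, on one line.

Start: bits=00000000
After insert 'pig': sets bits 3 5 -> bits=00010100
After insert 'hen': sets bits 3 5 -> bits=00010100
After insert 'jay': sets bits 0 2 -> bits=10110100

Answer: 10110100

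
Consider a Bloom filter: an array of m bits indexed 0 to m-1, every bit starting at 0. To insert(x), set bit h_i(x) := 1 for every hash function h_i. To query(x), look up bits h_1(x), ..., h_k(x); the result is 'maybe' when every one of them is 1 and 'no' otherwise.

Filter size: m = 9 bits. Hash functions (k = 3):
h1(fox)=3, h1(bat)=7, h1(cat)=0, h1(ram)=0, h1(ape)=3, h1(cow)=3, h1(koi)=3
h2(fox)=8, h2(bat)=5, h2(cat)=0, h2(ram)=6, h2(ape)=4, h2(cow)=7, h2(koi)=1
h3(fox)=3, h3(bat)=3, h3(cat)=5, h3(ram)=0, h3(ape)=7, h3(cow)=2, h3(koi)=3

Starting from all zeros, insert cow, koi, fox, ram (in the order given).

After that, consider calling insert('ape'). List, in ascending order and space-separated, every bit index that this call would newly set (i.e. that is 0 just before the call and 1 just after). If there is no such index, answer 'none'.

Answer: 4

Derivation:
Start: bits=000000000
After insert 'cow': sets bits 2 3 7 -> bits=001100010
After insert 'koi': sets bits 1 3 -> bits=011100010
After insert 'fox': sets bits 3 8 -> bits=011100011
After insert 'ram': sets bits 0 6 -> bits=111100111
insert 'ape' would touch bits 3 4 7; currently bit3=1, bit4=0, bit7=1
Bits that are 0 among those (would change 0->1): 4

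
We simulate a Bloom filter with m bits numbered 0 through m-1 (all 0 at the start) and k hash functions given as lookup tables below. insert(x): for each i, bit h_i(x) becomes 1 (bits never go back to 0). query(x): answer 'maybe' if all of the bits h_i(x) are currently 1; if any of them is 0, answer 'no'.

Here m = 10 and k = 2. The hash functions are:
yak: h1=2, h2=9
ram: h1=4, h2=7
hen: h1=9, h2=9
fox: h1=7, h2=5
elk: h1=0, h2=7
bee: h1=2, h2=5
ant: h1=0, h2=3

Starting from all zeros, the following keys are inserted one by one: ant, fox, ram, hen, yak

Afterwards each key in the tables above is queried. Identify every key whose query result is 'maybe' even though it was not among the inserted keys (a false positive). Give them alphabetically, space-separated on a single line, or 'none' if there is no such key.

Start: bits=0000000000
After insert 'ant': sets bits 0 3 -> bits=1001000000
After insert 'fox': sets bits 5 7 -> bits=1001010100
After insert 'ram': sets bits 4 7 -> bits=1001110100
After insert 'hen': sets bits 9 -> bits=1001110101
After insert 'yak': sets bits 2 9 -> bits=1011110101
Not inserted: bee elk — query each against bits=1011110101:
query bee: checks bit2=1, bit5=1 (all 1) -> maybe => FALSE POSITIVE
query elk: checks bit0=1, bit7=1 (all 1) -> maybe => FALSE POSITIVE
False positives (alphabetical): bee elk

Answer: bee elk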